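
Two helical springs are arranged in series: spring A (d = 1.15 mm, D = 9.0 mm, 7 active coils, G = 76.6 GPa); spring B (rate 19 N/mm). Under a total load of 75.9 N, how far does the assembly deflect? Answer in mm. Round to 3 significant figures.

27.1 mm

k_A = Gd⁴/(8D³N_a) = (76.6×10³)(1.15⁴)/(8·9.0³·7) = 3.2817 N/mm
Series: 1/k_eq = 1/3.2817 + 1/19 = 0.35735; k_eq = 2.7984 N/mm
δ = F/k_eq = 75.9/2.7984 = 27.123 mm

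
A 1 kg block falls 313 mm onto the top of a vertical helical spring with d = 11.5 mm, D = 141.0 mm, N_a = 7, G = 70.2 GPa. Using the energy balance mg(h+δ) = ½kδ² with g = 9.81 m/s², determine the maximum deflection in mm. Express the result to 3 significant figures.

k = Gd⁴/(8D³N_a) = (70.2×10³)(11.5⁴)/(8·141.0³·7) = 7.8214 N/mm
W = mg = 1 × 9.81 = 9.81 N
½kδ² − Wδ − Wh = 0 → δ = (W + √(W² + 2kWh))/k
δ = (9.81 + √(96.236 + 48031.5))/7.8214 = (9.81 + 219.38)/7.8214 = 29.303 mm

29.3 mm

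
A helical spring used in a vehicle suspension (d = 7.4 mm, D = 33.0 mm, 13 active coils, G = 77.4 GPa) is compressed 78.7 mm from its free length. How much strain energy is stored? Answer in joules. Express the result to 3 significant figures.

k = Gd⁴/(8D³N_a) = (77.4×10³)(7.4⁴)/(8·33.0³·13) = 62.1 N/mm
U = ½kδ² = 0.5 × 62.1 × 78.7² = 1.9231e+05 N·mm = 192.31 J

192 J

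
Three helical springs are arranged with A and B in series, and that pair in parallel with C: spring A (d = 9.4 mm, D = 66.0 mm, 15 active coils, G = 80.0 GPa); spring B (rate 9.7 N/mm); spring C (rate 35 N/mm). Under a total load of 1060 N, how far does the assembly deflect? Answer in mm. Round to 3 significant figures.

k_A = Gd⁴/(8D³N_a) = (80.0×10³)(9.4⁴)/(8·66.0³·15) = 18.105 N/mm
Springs A,B series: k_AB = 1/(1/18.105+1/9.7) = 6.316 N/mm; parallel with C: k_eq = 6.316+35 = 41.316 N/mm
δ = F/k_eq = 1060/41.316 = 25.656 mm

25.7 mm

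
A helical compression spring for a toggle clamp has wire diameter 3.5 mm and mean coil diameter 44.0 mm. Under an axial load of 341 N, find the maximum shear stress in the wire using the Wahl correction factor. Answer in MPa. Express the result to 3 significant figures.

Spring index C = D/d = 44.0/3.5 = 12.5714
K_W = (4C−1)/(4C−4) + 0.615/C = 49.286/46.286 + 0.0489 = 1.1137
τ₀ = 8FD/(πd³) = 8·341·44.0/(π·3.5³) = 120032/134.7 = 891.13 MPa
τ_max = K·τ₀ = 1.1137 × 891.13 = 992.49 MPa

992 MPa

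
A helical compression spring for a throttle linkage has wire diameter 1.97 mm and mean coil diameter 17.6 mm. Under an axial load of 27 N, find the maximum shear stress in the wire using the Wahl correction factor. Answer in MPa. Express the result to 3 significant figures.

184 MPa

Spring index C = D/d = 17.6/1.97 = 8.9340
K_W = (4C−1)/(4C−4) + 0.615/C = 34.736/31.736 + 0.0688 = 1.1634
τ₀ = 8FD/(πd³) = 8·27·17.6/(π·1.97³) = 3801.6/24.019 = 158.28 MPa
τ_max = K·τ₀ = 1.1634 × 158.28 = 184.13 MPa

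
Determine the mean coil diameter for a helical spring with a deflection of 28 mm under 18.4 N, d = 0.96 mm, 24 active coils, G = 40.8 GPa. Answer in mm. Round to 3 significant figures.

6.50 mm

Required rate k = F/δ = 18.4/28 = 0.65714 N/mm
D = (Gd⁴/(8N_a·k))^(1/3) = (40.8×10³·0.96⁴/(8·24·0.65714))^(1/3)
  = (274.653)^(1/3) = 6.5002 mm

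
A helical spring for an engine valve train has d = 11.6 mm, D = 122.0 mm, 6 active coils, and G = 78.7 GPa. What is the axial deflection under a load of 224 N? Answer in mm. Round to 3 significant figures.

k = Gd⁴/(8D³N_a) = (78.7×10³)(11.6⁴)/(8·122.0³·6) = 16.349 N/mm
δ = F/k = 224 / 16.349 = 13.701 mm

13.7 mm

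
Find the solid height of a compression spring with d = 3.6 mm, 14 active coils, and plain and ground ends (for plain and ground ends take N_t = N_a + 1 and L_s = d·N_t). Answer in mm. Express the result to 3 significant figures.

plain and ground ends: N_t = N_a + 1 = 14 + 1 = 15
L_s = d·N_t = 3.6 × 15 = 54 mm

54.0 mm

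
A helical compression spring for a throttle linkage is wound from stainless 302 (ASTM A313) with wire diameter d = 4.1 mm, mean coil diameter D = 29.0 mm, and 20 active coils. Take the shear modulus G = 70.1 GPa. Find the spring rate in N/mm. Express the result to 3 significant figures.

k = Gd⁴/(8D³N_a) = (70.1×10³ × 4.1⁴) / (8 × 29.0³ × 20)
  = 1.98086e+07 / 3.90224e+06 = 5.0762 N/mm

5.08 N/mm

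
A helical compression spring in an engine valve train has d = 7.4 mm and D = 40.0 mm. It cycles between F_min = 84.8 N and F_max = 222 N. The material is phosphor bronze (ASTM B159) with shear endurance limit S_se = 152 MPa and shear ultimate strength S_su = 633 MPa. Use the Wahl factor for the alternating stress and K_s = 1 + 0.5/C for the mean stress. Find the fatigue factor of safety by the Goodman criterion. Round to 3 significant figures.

C = D/d = 40.0/7.4 = 5.4054; K_W = (4C−1)/(4C−4)+0.615/C = 1.2840; K_s = 1+0.5/C = 1.0925
F_a = (F_max−F_min)/2 = 68.6 N; F_m = (F_max+F_min)/2 = 153.4 N
τ_a = K_W·8F_aD/(πd³) = 1.2840 × 17.244 = 22.141 MPa
τ_m = K_s·8F_mD/(πd³) = 1.0925 × 38.559 = 42.126 MPa
Goodman: 1/n_f = τ_a/S_se + τ_m/S_su = 22.141/152 + 42.126/633 = 0.14567 + 0.06655 = 0.21222
n_f = 1/0.21222 = 4.712

4.71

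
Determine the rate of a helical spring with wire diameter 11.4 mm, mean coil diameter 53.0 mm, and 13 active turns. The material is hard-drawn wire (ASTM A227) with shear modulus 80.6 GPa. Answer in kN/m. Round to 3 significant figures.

87.9 kN/m

k = Gd⁴/(8D³N_a) = (80.6×10³ × 11.4⁴) / (8 × 53.0³ × 13)
  = 1.3613e+09 / 1.54832e+07 = 87.921 N/mm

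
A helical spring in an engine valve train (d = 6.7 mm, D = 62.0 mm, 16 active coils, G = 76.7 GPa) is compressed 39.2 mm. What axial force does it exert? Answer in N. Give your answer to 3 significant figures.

199 N

k = Gd⁴/(8D³N_a) = (76.7×10³)(6.7⁴)/(8·62.0³·16) = 5.0665 N/mm
F = k·δ = 5.0665 × 39.2 = 198.61 N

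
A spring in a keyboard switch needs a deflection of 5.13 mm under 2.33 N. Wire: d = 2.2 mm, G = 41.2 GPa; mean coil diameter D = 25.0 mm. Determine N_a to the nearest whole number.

17

Required rate k = F/δ = 2.33/5.13 = 0.45419 N/mm
N_a = Gd⁴/(8D³k) = (41.2×10³ × 2.2⁴)/(8 × 25.0³ × 0.45419)
    = 965135 / 56773.9 = 17 → 17 coils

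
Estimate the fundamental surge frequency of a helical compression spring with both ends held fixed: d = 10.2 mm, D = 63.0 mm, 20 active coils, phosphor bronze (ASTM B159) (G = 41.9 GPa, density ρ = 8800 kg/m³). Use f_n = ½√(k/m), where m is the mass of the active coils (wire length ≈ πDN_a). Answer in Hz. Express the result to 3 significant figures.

k = Gd⁴/(8D³N_a) = (41.9×10³)(10.2⁴)/(8·63.0³·20) = 11.336 N/mm = 11336 N/m
Wire length L = πDN_a = π·63.0·20 = 3958.4 mm
m = ρ·(πd²/4)·L = 8800 × 81.713×10⁻⁶ m² × 3.9584 m = 2.8464 kg
f_n = ½√(k/m) = 0.5·√(11336/2.8464) = 0.5·√(3982.7) = 31.554 Hz

31.6 Hz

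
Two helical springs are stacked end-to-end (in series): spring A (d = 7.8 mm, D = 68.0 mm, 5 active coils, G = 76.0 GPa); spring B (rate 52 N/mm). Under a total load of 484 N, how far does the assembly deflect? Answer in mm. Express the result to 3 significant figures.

k_A = Gd⁴/(8D³N_a) = (76.0×10³)(7.8⁴)/(8·68.0³·5) = 22.367 N/mm
Series: 1/k_eq = 1/22.367 + 1/52 = 0.06394; k_eq = 15.64 N/mm
δ = F/k_eq = 484/15.64 = 30.947 mm

30.9 mm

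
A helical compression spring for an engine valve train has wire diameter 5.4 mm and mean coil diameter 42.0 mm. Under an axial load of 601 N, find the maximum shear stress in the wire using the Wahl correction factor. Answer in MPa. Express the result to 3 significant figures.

Spring index C = D/d = 42.0/5.4 = 7.7778
K_W = (4C−1)/(4C−4) + 0.615/C = 30.111/27.111 + 0.0791 = 1.1897
τ₀ = 8FD/(πd³) = 8·601·42.0/(π·5.4³) = 201936/494.69 = 408.21 MPa
τ_max = K·τ₀ = 1.1897 × 408.21 = 485.66 MPa

486 MPa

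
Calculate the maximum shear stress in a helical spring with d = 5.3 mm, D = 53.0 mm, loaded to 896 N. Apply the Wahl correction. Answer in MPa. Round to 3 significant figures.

Spring index C = D/d = 53.0/5.3 = 10.0000
K_W = (4C−1)/(4C−4) + 0.615/C = 39.000/36.000 + 0.0615 = 1.1448
τ₀ = 8FD/(πd³) = 8·896·53.0/(π·5.3³) = 379904/467.71 = 812.26 MPa
τ_max = K·τ₀ = 1.1448 × 812.26 = 929.91 MPa

930 MPa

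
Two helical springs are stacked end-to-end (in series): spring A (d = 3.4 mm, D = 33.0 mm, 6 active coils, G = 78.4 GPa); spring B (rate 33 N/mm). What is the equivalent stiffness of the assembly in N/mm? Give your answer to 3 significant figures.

k_A = Gd⁴/(8D³N_a) = (78.4×10³)(3.4⁴)/(8·33.0³·6) = 6.0736 N/mm
Series: 1/k_eq = 1/6.0736 + 1/33 = 0.19495; k_eq = 5.1295 N/mm

5.13 N/mm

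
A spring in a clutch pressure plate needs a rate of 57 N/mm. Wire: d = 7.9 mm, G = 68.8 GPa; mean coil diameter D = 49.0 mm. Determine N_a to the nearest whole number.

N_a = Gd⁴/(8D³k) = (68.8×10³ × 7.9⁴)/(8 × 49.0³ × 57)
    = 2.67977e+08 / 5.36479e+07 = 4.995 → 5 coils

5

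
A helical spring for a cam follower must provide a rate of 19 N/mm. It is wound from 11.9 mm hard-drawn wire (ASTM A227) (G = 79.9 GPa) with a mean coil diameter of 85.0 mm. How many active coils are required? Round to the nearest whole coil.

N_a = Gd⁴/(8D³k) = (79.9×10³ × 11.9⁴)/(8 × 85.0³ × 19)
    = 1.60227e+09 / 9.3347e+07 = 17.16 → 17 coils

17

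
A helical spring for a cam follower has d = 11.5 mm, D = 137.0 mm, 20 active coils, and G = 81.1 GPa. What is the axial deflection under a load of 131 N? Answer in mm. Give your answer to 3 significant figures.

38.0 mm

k = Gd⁴/(8D³N_a) = (81.1×10³)(11.5⁴)/(8·137.0³·20) = 3.4477 N/mm
δ = F/k = 131 / 3.4477 = 37.996 mm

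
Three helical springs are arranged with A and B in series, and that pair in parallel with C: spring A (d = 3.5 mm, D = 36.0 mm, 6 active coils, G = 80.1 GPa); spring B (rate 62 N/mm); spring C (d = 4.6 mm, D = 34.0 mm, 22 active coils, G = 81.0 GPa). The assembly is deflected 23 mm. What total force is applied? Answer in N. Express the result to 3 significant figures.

k_A = Gd⁴/(8D³N_a) = (80.1×10³)(3.5⁴)/(8·36.0³·6) = 5.3673 N/mm
k_C = Gd⁴/(8D³N_a) = (81.0×10³)(4.6⁴)/(8·34.0³·22) = 5.2428 N/mm
Springs A,B series: k_AB = 1/(1/5.3673+1/62) = 4.9397 N/mm; parallel with C: k_eq = 4.9397+5.2428 = 10.183 N/mm
F = k_eq·δ = 10.183·23 = 234.2 N

234 N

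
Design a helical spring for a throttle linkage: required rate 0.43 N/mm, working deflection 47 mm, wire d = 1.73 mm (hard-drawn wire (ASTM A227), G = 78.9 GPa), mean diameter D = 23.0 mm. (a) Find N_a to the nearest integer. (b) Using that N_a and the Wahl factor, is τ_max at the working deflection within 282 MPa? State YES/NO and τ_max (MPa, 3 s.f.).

(a) 17 coils; (b) YES, τ_max = 251 MPa

N_a = Gd⁴/(8D³k) = (78.9×10³)(1.73⁴)/(8·23.0³·0.43) = 16.89 → N_a = 17
Actual rate k = Gd⁴/(8D³·17) = 0.42711 N/mm
Working load F = kδ = 0.42711·47 = 20.074 N
C = 23.0/1.73 = 13.2948; K_W = (4C−1)/(4C−4)+0.615/C = 1.1073
τ_max = K_W·8FD/(πd³) = 1.1073·227.07 = 251.43 MPa
τ_max ≤ 282 MPa → acceptable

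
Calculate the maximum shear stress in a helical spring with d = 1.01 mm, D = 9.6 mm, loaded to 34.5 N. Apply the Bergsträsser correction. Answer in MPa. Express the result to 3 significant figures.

935 MPa

Spring index C = D/d = 9.6/1.01 = 9.5050
K_B = (4C+2)/(4C−3) = 40.020/35.020 = 1.1428
τ₀ = 8FD/(πd³) = 8·34.5·9.6/(π·1.01³) = 2649.6/3.2368 = 818.59 MPa
τ_max = K·τ₀ = 1.1428 × 818.59 = 935.47 MPa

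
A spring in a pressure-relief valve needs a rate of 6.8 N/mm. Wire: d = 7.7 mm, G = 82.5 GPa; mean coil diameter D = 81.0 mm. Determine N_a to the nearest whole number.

N_a = Gd⁴/(8D³k) = (82.5×10³ × 7.7⁴)/(8 × 81.0³ × 6.8)
    = 2.90013e+08 / 2.89104e+07 = 10.03 → 10 coils

10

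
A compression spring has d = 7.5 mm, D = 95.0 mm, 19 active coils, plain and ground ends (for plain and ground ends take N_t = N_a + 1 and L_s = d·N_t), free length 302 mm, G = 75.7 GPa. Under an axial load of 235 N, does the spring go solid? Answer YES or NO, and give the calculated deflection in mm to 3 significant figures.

NO, δ = 128 mm

k = Gd⁴/(8D³N_a) = (75.7×10³)(7.5⁴)/(8·95.0³·19) = 1.8379 N/mm
N_t = 20; L_s = 7.5·20 = 150 mm; δ_solid = L₀ − L_s = 302 − 150 = 152 mm
δ = F/k = 235/1.8379 = 127.86 mm
δ < δ_solid → spring does not go solid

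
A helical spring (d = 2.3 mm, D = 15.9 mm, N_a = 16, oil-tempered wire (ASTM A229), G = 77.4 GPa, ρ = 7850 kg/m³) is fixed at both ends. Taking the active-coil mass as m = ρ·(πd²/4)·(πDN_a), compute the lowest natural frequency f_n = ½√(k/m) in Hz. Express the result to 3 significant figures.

k = Gd⁴/(8D³N_a) = (77.4×10³)(2.3⁴)/(8·15.9³·16) = 4.2097 N/mm = 4209.7 N/m
Wire length L = πDN_a = π·15.9·16 = 799.22 mm
m = ρ·(πd²/4)·L = 7850 × 4.1548×10⁻⁶ m² × 0.79922 m = 0.026066 kg
f_n = ½√(k/m) = 0.5·√(4209.7/0.026066) = 0.5·√(1.615e+05) = 200.93 Hz

201 Hz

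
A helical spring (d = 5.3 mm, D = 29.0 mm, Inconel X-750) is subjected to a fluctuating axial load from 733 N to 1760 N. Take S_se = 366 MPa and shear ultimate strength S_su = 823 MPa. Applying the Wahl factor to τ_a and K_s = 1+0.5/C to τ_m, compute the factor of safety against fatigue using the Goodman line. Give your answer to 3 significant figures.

C = D/d = 29.0/5.3 = 5.4717; K_W = (4C−1)/(4C−4)+0.615/C = 1.2801; K_s = 1+0.5/C = 1.0914
F_a = (F_max−F_min)/2 = 513.5 N; F_m = (F_max+F_min)/2 = 1246.5 N
τ_a = K_W·8F_aD/(πd³) = 1.2801 × 254.71 = 326.06 MPa
τ_m = K_s·8F_mD/(πd³) = 1.0914 × 618.31 = 674.81 MPa
Goodman: 1/n_f = τ_a/S_se + τ_m/S_su = 326.06/366 + 674.81/823 = 0.89088 + 0.81993 = 1.7108
n_f = 1/1.7108 = 0.5845

0.585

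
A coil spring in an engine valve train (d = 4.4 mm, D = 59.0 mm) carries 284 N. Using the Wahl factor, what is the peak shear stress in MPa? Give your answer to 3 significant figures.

Spring index C = D/d = 59.0/4.4 = 13.4091
K_W = (4C−1)/(4C−4) + 0.615/C = 52.636/49.636 + 0.0459 = 1.1063
τ₀ = 8FD/(πd³) = 8·284·59.0/(π·4.4³) = 134048/267.61 = 500.9 MPa
τ_max = K·τ₀ = 1.1063 × 500.9 = 554.15 MPa

554 MPa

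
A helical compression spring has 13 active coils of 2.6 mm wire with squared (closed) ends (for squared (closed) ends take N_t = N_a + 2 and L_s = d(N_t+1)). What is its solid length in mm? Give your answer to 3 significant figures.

41.6 mm

squared (closed) ends: N_t = N_a + 2 = 13 + 2 = 15
L_s = d·(N_t+1) = 2.6 × 16 = 41.6 mm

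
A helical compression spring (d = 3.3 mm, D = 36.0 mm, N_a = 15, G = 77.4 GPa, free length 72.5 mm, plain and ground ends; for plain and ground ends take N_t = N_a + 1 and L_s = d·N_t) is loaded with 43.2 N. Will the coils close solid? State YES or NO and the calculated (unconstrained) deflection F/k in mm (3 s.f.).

k = Gd⁴/(8D³N_a) = (77.4×10³)(3.3⁴)/(8·36.0³·15) = 1.6395 N/mm
N_t = 16; L_s = 3.3·16 = 52.8 mm; δ_solid = L₀ − L_s = 72.5 − 52.8 = 19.7 mm
δ = F/k = 43.2/1.6395 = 26.35 mm
δ ≥ δ_solid → spring goes solid

YES, δ = 26.3 mm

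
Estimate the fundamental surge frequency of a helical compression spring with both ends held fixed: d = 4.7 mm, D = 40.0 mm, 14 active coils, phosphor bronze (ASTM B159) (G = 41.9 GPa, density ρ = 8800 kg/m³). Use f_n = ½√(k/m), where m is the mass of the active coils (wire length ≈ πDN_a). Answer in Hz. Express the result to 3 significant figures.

51.5 Hz

k = Gd⁴/(8D³N_a) = (41.9×10³)(4.7⁴)/(8·40.0³·14) = 2.8524 N/mm = 2852.4 N/m
Wire length L = πDN_a = π·40.0·14 = 1759.3 mm
m = ρ·(πd²/4)·L = 8800 × 17.349×10⁻⁶ m² × 1.7593 m = 0.2686 kg
f_n = ½√(k/m) = 0.5·√(2852.4/0.2686) = 0.5·√(10619) = 51.525 Hz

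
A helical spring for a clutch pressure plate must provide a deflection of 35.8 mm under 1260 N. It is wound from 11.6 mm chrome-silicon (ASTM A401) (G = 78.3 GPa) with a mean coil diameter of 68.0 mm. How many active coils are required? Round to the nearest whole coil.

16

Required rate k = F/δ = 1260/35.8 = 35.196 N/mm
N_a = Gd⁴/(8D³k) = (78.3×10³ × 11.6⁴)/(8 × 68.0³ × 35.196)
    = 1.41773e+09 / 8.85328e+07 = 16.01 → 16 coils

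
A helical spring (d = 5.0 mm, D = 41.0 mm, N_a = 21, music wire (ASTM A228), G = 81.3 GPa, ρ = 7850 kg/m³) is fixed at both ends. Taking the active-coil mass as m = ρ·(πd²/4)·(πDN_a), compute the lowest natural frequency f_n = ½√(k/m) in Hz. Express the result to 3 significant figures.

51.3 Hz

k = Gd⁴/(8D³N_a) = (81.3×10³)(5.0⁴)/(8·41.0³·21) = 4.3884 N/mm = 4388.4 N/m
Wire length L = πDN_a = π·41.0·21 = 2704.9 mm
m = ρ·(πd²/4)·L = 7850 × 19.635×10⁻⁶ m² × 2.7049 m = 0.41692 kg
f_n = ½√(k/m) = 0.5·√(4388.4/0.41692) = 0.5·√(10526) = 51.298 Hz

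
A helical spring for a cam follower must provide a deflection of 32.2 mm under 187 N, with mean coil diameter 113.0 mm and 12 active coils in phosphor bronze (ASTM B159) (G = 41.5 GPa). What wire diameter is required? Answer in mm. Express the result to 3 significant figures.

Required rate k = F/δ = 187/32.2 = 5.8075 N/mm
d = (8D³N_a·k / G)^(1/4) = (8·113.0³·12·5.8075 / (41.5×10³))^0.25
  = (19384)^0.25 = 11.7994 mm

11.8 mm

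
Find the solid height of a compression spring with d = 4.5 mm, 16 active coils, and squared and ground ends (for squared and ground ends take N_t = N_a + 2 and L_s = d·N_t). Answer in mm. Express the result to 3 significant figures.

squared and ground ends: N_t = N_a + 2 = 16 + 2 = 18
L_s = d·N_t = 4.5 × 18 = 81 mm

81.0 mm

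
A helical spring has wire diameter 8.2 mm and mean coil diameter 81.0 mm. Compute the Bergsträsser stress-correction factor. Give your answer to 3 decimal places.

1.137

C = D/d = 81.0/8.2 = 9.8780
K_B = (4C+2)/(4C−3) = 41.512/36.512 = 1.1369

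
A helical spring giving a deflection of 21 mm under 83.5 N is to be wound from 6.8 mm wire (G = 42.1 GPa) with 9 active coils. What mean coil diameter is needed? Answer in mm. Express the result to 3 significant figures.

68.0 mm

Required rate k = F/δ = 83.5/21 = 3.9762 N/mm
D = (Gd⁴/(8N_a·k))^(1/3) = (42.1×10³·6.8⁴/(8·9·3.9762))^(1/3)
  = (314426)^(1/3) = 67.9995 mm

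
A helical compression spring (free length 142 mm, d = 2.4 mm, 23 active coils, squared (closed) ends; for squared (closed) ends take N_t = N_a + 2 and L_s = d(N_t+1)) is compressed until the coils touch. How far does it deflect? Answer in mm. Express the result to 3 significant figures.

N_t = 25; L_s = 2.4·26 = 62.4 mm
δ_solid = L₀ − L_s = 142 − 62.4 = 79.6 mm

79.6 mm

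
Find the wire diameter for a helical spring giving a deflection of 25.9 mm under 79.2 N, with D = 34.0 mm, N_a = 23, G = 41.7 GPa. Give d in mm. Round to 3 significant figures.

Required rate k = F/δ = 79.2/25.9 = 3.0579 N/mm
d = (8D³N_a·k / G)^(1/4) = (8·34.0³·23·3.0579 / (41.7×10³))^0.25
  = (530.33)^0.25 = 4.7988 mm

4.80 mm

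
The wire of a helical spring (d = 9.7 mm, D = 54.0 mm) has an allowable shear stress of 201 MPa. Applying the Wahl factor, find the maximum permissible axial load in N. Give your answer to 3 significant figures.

C = D/d = 54.0/9.7 = 5.5670
K_W = (4C−1)/(4C−4) + 0.615/C = 21.268/18.268 + 0.1105 = 1.2747
τ_max = K·8FD/(πd³) → F_max = τ_allow·πd³/(8DK)
F_max = 201·π·9.7³/(8·54.0·1.2747) = 5.7632e+05/550.67 = 1046.6 N

1050 N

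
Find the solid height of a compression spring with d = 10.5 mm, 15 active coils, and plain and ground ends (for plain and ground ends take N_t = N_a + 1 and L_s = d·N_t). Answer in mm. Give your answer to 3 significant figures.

plain and ground ends: N_t = N_a + 1 = 15 + 1 = 16
L_s = d·N_t = 10.5 × 16 = 168 mm

168 mm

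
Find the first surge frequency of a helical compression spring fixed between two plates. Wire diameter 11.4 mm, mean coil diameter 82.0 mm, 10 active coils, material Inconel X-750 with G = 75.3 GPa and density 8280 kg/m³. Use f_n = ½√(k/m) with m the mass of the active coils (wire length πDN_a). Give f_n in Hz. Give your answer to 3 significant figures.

k = Gd⁴/(8D³N_a) = (75.3×10³)(11.4⁴)/(8·82.0³·10) = 28.833 N/mm = 28833 N/m
Wire length L = πDN_a = π·82.0·10 = 2576.1 mm
m = ρ·(πd²/4)·L = 8280 × 102.07×10⁻⁶ m² × 2.5761 m = 2.1772 kg
f_n = ½√(k/m) = 0.5·√(28833/2.1772) = 0.5·√(13243) = 57.539 Hz

57.5 Hz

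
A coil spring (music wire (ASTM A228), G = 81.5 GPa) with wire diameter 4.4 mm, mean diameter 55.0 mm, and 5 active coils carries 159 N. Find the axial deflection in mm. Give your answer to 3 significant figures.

k = Gd⁴/(8D³N_a) = (81.5×10³)(4.4⁴)/(8·55.0³·5) = 4.5901 N/mm
δ = F/k = 159 / 4.5901 = 34.64 mm

34.6 mm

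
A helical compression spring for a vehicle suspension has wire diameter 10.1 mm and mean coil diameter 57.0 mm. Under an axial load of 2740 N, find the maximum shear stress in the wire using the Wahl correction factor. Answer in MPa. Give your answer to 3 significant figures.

Spring index C = D/d = 57.0/10.1 = 5.6436
K_W = (4C−1)/(4C−4) + 0.615/C = 21.574/18.574 + 0.1090 = 1.2705
τ₀ = 8FD/(πd³) = 8·2740·57.0/(π·10.1³) = 1.24944e+06/3236.8 = 386.01 MPa
τ_max = K·τ₀ = 1.2705 × 386.01 = 490.42 MPa

490 MPa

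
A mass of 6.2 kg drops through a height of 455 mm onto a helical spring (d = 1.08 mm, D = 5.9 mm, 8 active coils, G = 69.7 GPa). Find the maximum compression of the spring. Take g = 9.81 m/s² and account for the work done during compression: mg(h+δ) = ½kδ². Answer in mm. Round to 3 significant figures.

k = Gd⁴/(8D³N_a) = (69.7×10³)(1.08⁴)/(8·5.9³·8) = 7.2143 N/mm
W = mg = 6.2 × 9.81 = 60.822 N
½kδ² − Wδ − Wh = 0 → δ = (W + √(W² + 2kWh))/k
δ = (60.822 + √(3699.3 + 399295))/7.2143 = (60.822 + 634.82)/7.2143 = 96.426 mm

96.4 mm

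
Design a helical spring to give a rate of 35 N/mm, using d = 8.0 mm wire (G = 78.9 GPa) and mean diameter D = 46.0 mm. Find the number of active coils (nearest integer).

N_a = Gd⁴/(8D³k) = (78.9×10³ × 8.0⁴)/(8 × 46.0³ × 35)
    = 3.23174e+08 / 2.72541e+07 = 11.86 → 12 coils

12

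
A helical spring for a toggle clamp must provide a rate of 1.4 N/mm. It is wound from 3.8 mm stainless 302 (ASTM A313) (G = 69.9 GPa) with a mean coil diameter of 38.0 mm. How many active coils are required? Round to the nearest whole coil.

N_a = Gd⁴/(8D³k) = (69.9×10³ × 3.8⁴)/(8 × 38.0³ × 1.4)
    = 1.45751e+07 / 614566 = 23.72 → 24 coils

24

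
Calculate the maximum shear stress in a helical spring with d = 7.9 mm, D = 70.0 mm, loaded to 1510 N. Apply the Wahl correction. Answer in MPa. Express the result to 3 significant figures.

Spring index C = D/d = 70.0/7.9 = 8.8608
K_W = (4C−1)/(4C−4) + 0.615/C = 34.443/31.443 + 0.0694 = 1.1648
τ₀ = 8FD/(πd³) = 8·1510·70.0/(π·7.9³) = 845600/1548.9 = 545.93 MPa
τ_max = K·τ₀ = 1.1648 × 545.93 = 635.9 MPa

636 MPa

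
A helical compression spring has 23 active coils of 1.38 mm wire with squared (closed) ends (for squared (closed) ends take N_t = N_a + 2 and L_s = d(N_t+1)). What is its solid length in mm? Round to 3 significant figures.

35.9 mm

squared (closed) ends: N_t = N_a + 2 = 23 + 2 = 25
L_s = d·(N_t+1) = 1.38 × 26 = 35.88 mm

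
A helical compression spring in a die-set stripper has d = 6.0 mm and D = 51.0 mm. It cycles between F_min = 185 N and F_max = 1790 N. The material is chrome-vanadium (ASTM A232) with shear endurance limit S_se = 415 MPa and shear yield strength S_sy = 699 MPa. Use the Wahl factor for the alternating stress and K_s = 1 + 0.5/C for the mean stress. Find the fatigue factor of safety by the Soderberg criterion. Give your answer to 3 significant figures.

C = D/d = 51.0/6.0 = 8.5000; K_W = (4C−1)/(4C−4)+0.615/C = 1.1724; K_s = 1+0.5/C = 1.0588
F_a = (F_max−F_min)/2 = 802.5 N; F_m = (F_max+F_min)/2 = 987.5 N
τ_a = K_W·8F_aD/(πd³) = 1.1724 × 482.5 = 565.67 MPa
τ_m = K_s·8F_mD/(πd³) = 1.0588 × 593.74 = 628.66 MPa
Soderberg: 1/n_f = τ_a/S_se + τ_m/S_sy = 565.67/415 + 628.66/699 = 1.36305 + 0.89937 = 2.2624
n_f = 1/2.2624 = 0.442

0.442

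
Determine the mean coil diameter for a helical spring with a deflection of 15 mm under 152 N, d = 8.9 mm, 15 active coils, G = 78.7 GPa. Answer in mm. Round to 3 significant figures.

Required rate k = F/δ = 152/15 = 10.133 N/mm
D = (Gd⁴/(8N_a·k))^(1/3) = (78.7×10³·8.9⁴/(8·15·10.133))^(1/3)
  = (406070)^(1/3) = 74.0515 mm

74.1 mm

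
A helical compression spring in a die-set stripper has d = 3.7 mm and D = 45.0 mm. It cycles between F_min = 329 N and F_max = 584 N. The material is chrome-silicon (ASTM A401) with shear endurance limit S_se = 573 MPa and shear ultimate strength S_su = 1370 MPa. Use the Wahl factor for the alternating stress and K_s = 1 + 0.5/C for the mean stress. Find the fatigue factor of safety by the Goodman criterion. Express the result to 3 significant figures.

C = D/d = 45.0/3.7 = 12.1622; K_W = (4C−1)/(4C−4)+0.615/C = 1.1178; K_s = 1+0.5/C = 1.0411
F_a = (F_max−F_min)/2 = 127.5 N; F_m = (F_max+F_min)/2 = 456.5 N
τ_a = K_W·8F_aD/(πd³) = 1.1178 × 288.44 = 322.41 MPa
τ_m = K_s·8F_mD/(πd³) = 1.0411 × 1032.7 = 1075.2 MPa
Goodman: 1/n_f = τ_a/S_se + τ_m/S_su = 322.41/573 + 1075.2/1370 = 0.56267 + 0.78481 = 1.3475
n_f = 1/1.3475 = 0.7421

0.742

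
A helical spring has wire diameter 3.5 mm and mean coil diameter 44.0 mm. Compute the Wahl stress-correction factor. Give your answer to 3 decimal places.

C = D/d = 44.0/3.5 = 12.5714
K_W = (4C−1)/(4C−4) + 0.615/C = 49.286/46.286 + 0.0489 = 1.1137

1.114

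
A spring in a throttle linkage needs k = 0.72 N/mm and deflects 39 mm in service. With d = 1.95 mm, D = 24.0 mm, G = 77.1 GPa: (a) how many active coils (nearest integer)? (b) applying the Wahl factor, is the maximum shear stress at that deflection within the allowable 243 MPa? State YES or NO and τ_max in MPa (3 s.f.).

(a) 14 coils; (b) NO, τ_max = 258 MPa

N_a = Gd⁴/(8D³k) = (77.1×10³)(1.95⁴)/(8·24.0³·0.72) = 14 → N_a = 14
Actual rate k = Gd⁴/(8D³·14) = 0.72001 N/mm
Working load F = kδ = 0.72001·39 = 28.081 N
C = 24.0/1.95 = 12.3077; K_W = (4C−1)/(4C−4)+0.615/C = 1.1163
τ_max = K_W·8FD/(πd³) = 1.1163·231.45 = 258.36 MPa
τ_max > 243 MPa → exceeds allowable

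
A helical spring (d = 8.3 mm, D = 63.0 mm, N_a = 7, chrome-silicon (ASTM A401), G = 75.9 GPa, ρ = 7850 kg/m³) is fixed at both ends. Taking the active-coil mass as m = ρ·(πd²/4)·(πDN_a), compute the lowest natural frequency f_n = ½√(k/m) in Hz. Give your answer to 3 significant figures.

105 Hz

k = Gd⁴/(8D³N_a) = (75.9×10³)(8.3⁴)/(8·63.0³·7) = 25.724 N/mm = 25724 N/m
Wire length L = πDN_a = π·63.0·7 = 1385.4 mm
m = ρ·(πd²/4)·L = 7850 × 54.106×10⁻⁶ m² × 1.3854 m = 0.58844 kg
f_n = ½√(k/m) = 0.5·√(25724/0.58844) = 0.5·√(43716) = 104.54 Hz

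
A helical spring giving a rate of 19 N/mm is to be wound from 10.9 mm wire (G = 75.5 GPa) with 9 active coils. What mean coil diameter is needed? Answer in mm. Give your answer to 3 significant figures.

92.0 mm

D = (Gd⁴/(8N_a·k))^(1/3) = (75.5×10³·10.9⁴/(8·9·19))^(1/3)
  = (779053)^(1/3) = 92.0144 mm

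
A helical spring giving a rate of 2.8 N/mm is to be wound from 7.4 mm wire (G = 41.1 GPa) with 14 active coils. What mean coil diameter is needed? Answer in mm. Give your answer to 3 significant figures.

73.2 mm

D = (Gd⁴/(8N_a·k))^(1/3) = (41.1×10³·7.4⁴/(8·14·2.8))^(1/3)
  = (393000)^(1/3) = 73.2483 mm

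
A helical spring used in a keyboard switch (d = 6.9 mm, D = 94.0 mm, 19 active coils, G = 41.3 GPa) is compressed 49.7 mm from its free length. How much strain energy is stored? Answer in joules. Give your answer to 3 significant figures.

k = Gd⁴/(8D³N_a) = (41.3×10³)(6.9⁴)/(8·94.0³·19) = 0.74151 N/mm
U = ½kδ² = 0.5 × 0.74151 × 49.7² = 915.8 N·mm = 0.9158 J

0.916 J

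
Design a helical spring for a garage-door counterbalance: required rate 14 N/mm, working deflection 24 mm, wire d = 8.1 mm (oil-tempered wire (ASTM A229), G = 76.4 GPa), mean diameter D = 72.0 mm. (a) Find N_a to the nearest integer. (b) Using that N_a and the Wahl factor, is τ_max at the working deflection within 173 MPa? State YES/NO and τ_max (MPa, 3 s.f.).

N_a = Gd⁴/(8D³k) = (76.4×10³)(8.1⁴)/(8·72.0³·14) = 7.867 → N_a = 8
Actual rate k = Gd⁴/(8D³·8) = 13.768 N/mm
Working load F = kδ = 13.768·24 = 330.42 N
C = 72.0/8.1 = 8.8889; K_W = (4C−1)/(4C−4)+0.615/C = 1.1643
τ_max = K_W·8FD/(πd³) = 1.1643·113.99 = 132.72 MPa
τ_max ≤ 173 MPa → acceptable

(a) 8 coils; (b) YES, τ_max = 133 MPa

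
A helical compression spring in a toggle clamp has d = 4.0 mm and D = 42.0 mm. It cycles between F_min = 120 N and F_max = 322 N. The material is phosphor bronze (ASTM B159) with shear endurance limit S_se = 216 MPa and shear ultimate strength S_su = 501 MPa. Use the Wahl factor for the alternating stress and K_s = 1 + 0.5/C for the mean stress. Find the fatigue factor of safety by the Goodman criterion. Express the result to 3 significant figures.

C = D/d = 42.0/4.0 = 10.5000; K_W = (4C−1)/(4C−4)+0.615/C = 1.1375; K_s = 1+0.5/C = 1.0476
F_a = (F_max−F_min)/2 = 101 N; F_m = (F_max+F_min)/2 = 221 N
τ_a = K_W·8F_aD/(πd³) = 1.1375 × 168.78 = 191.99 MPa
τ_m = K_s·8F_mD/(πd³) = 1.0476 × 369.32 = 386.91 MPa
Goodman: 1/n_f = τ_a/S_se + τ_m/S_su = 191.99/216 + 386.91/501 = 0.88886 + 0.77227 = 1.6611
n_f = 1/1.6611 = 0.602

0.602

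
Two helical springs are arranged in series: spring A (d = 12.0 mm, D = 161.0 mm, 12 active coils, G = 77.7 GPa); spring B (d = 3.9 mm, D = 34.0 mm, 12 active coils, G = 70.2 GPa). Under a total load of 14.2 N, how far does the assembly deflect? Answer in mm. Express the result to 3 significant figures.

6.83 mm

k_A = Gd⁴/(8D³N_a) = (77.7×10³)(12.0⁴)/(8·161.0³·12) = 4.0216 N/mm
k_B = Gd⁴/(8D³N_a) = (70.2×10³)(3.9⁴)/(8·34.0³·12) = 4.3042 N/mm
Series: 1/k_eq = 1/4.0216 + 1/4.3042 = 0.48099; k_eq = 2.079 N/mm
δ = F/k_eq = 14.2/2.079 = 6.8301 mm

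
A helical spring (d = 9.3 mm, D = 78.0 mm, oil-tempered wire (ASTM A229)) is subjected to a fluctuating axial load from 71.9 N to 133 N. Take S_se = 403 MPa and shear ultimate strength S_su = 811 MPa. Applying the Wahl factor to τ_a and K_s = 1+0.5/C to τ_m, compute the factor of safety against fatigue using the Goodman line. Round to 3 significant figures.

18.2

C = D/d = 78.0/9.3 = 8.3871; K_W = (4C−1)/(4C−4)+0.615/C = 1.1749; K_s = 1+0.5/C = 1.0596
F_a = (F_max−F_min)/2 = 30.55 N; F_m = (F_max+F_min)/2 = 102.45 N
τ_a = K_W·8F_aD/(πd³) = 1.1749 × 7.5439 = 8.863 MPa
τ_m = K_s·8F_mD/(πd³) = 1.0596 × 25.299 = 26.807 MPa
Goodman: 1/n_f = τ_a/S_se + τ_m/S_su = 8.863/403 + 26.807/811 = 0.02199 + 0.03305 = 0.055047
n_f = 1/0.055047 = 18.17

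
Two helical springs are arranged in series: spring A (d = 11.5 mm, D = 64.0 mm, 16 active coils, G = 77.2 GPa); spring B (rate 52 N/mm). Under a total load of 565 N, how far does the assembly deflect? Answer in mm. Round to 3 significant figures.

k_A = Gd⁴/(8D³N_a) = (77.2×10³)(11.5⁴)/(8·64.0³·16) = 40.24 N/mm
Series: 1/k_eq = 1/40.24 + 1/52 = 0.044082; k_eq = 22.685 N/mm
δ = F/k_eq = 565/22.685 = 24.906 mm

24.9 mm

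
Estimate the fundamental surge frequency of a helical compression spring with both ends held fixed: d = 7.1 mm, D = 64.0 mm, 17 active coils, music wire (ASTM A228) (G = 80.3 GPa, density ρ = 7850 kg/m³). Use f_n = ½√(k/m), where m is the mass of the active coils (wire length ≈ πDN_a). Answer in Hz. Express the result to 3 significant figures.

36.7 Hz

k = Gd⁴/(8D³N_a) = (80.3×10³)(7.1⁴)/(8·64.0³·17) = 5.7236 N/mm = 5723.6 N/m
Wire length L = πDN_a = π·64.0·17 = 3418.1 mm
m = ρ·(πd²/4)·L = 7850 × 39.592×10⁻⁶ m² × 3.4181 m = 1.0623 kg
f_n = ½√(k/m) = 0.5·√(5723.6/1.0623) = 0.5·√(5387.8) = 36.701 Hz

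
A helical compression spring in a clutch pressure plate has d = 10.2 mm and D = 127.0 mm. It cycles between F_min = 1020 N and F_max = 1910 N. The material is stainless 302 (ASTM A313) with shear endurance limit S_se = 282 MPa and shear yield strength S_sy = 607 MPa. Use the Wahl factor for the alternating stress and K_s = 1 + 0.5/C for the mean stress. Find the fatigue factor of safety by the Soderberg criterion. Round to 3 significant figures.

C = D/d = 127.0/10.2 = 12.4510; K_W = (4C−1)/(4C−4)+0.615/C = 1.1149; K_s = 1+0.5/C = 1.0402
F_a = (F_max−F_min)/2 = 445 N; F_m = (F_max+F_min)/2 = 1465 N
τ_a = K_W·8F_aD/(πd³) = 1.1149 × 135.61 = 151.19 MPa
τ_m = K_s·8F_mD/(πd³) = 1.0402 × 446.46 = 464.39 MPa
Soderberg: 1/n_f = τ_a/S_se + τ_m/S_sy = 151.19/282 + 464.39/607 = 0.53615 + 0.76505 = 1.3012
n_f = 1/1.3012 = 0.7685

0.769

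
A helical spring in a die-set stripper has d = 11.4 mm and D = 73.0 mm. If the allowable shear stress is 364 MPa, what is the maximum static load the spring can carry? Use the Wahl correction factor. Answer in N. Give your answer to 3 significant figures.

2350 N

C = D/d = 73.0/11.4 = 6.4035
K_W = (4C−1)/(4C−4) + 0.615/C = 24.614/21.614 + 0.0960 = 1.2348
τ_max = K·8FD/(πd³) → F_max = τ_allow·πd³/(8DK)
F_max = 364·π·11.4³/(8·73.0·1.2348) = 1.6942e+06/721.15 = 2349.3 N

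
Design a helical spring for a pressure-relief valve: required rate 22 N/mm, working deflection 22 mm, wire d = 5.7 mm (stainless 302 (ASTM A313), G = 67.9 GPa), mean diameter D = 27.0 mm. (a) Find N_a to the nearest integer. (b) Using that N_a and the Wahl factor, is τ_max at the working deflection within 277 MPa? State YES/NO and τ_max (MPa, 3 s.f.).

N_a = Gd⁴/(8D³k) = (67.9×10³)(5.7⁴)/(8·27.0³·22) = 20.69 → N_a = 21
Actual rate k = Gd⁴/(8D³·21) = 21.675 N/mm
Working load F = kδ = 21.675·22 = 476.86 N
C = 27.0/5.7 = 4.7368; K_W = (4C−1)/(4C−4)+0.615/C = 1.3305
τ_max = K_W·8FD/(πd³) = 1.3305·177.04 = 235.56 MPa
τ_max ≤ 277 MPa → acceptable

(a) 21 coils; (b) YES, τ_max = 236 MPa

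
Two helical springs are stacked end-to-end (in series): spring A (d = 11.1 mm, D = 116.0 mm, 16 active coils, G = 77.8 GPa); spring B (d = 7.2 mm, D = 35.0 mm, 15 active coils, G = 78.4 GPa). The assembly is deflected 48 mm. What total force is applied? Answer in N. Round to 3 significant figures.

k_A = Gd⁴/(8D³N_a) = (77.8×10³)(11.1⁴)/(8·116.0³·16) = 5.9114 N/mm
k_B = Gd⁴/(8D³N_a) = (78.4×10³)(7.2⁴)/(8·35.0³·15) = 40.951 N/mm
Series: 1/k_eq = 1/5.9114 + 1/40.951 = 0.19359; k_eq = 5.1657 N/mm
F = k_eq·δ = 5.1657·48 = 247.95 N

248 N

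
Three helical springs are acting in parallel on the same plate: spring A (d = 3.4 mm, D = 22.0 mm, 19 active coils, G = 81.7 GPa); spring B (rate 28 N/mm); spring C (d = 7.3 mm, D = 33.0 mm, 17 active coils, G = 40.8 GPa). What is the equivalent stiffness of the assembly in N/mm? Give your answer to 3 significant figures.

58.5 N/mm

k_A = Gd⁴/(8D³N_a) = (81.7×10³)(3.4⁴)/(8·22.0³·19) = 6.7457 N/mm
k_C = Gd⁴/(8D³N_a) = (40.8×10³)(7.3⁴)/(8·33.0³·17) = 23.707 N/mm
Parallel: k_eq = 6.7457 + 28 + 23.707 = 58.452 N/mm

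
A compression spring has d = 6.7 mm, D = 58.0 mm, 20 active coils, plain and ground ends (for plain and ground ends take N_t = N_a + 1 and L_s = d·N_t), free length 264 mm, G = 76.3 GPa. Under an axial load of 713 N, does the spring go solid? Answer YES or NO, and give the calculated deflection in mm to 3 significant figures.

k = Gd⁴/(8D³N_a) = (76.3×10³)(6.7⁴)/(8·58.0³·20) = 4.9252 N/mm
N_t = 21; L_s = 6.7·21 = 140.7 mm; δ_solid = L₀ − L_s = 264 − 140.7 = 123.3 mm
δ = F/k = 713/4.9252 = 144.77 mm
δ ≥ δ_solid → spring goes solid

YES, δ = 145 mm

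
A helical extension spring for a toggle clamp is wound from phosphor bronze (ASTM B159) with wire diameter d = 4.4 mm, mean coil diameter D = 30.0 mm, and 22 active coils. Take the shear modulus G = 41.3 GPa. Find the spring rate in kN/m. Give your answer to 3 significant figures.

3.26 kN/m

k = Gd⁴/(8D³N_a) = (41.3×10³ × 4.4⁴) / (8 × 30.0³ × 22)
  = 1.54796e+07 / 4.752e+06 = 3.2575 N/mm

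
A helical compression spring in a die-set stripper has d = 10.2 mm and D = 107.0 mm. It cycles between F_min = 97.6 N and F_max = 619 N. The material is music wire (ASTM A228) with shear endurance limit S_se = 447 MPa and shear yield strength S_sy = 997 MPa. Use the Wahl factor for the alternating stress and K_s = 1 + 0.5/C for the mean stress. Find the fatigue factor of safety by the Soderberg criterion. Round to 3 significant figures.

3.74

C = D/d = 107.0/10.2 = 10.4902; K_W = (4C−1)/(4C−4)+0.615/C = 1.1377; K_s = 1+0.5/C = 1.0477
F_a = (F_max−F_min)/2 = 260.7 N; F_m = (F_max+F_min)/2 = 358.3 N
τ_a = K_W·8F_aD/(πd³) = 1.1377 × 66.937 = 76.151 MPa
τ_m = K_s·8F_mD/(πd³) = 1.0477 × 91.996 = 96.381 MPa
Soderberg: 1/n_f = τ_a/S_se + τ_m/S_sy = 76.151/447 + 96.381/997 = 0.17036 + 0.09667 = 0.26703
n_f = 1/0.26703 = 3.745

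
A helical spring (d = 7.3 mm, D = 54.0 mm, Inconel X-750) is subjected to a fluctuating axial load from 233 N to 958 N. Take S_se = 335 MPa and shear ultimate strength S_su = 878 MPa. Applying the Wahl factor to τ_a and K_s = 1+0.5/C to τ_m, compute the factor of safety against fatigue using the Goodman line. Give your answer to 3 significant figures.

1.40

C = D/d = 54.0/7.3 = 7.3973; K_W = (4C−1)/(4C−4)+0.615/C = 1.2004; K_s = 1+0.5/C = 1.0676
F_a = (F_max−F_min)/2 = 362.5 N; F_m = (F_max+F_min)/2 = 595.5 N
τ_a = K_W·8F_aD/(πd³) = 1.2004 × 128.14 = 153.81 MPa
τ_m = K_s·8F_mD/(πd³) = 1.0676 × 210.5 = 224.73 MPa
Goodman: 1/n_f = τ_a/S_se + τ_m/S_su = 153.81/335 + 224.73/878 = 0.45914 + 0.25595 = 0.71509
n_f = 1/0.71509 = 1.398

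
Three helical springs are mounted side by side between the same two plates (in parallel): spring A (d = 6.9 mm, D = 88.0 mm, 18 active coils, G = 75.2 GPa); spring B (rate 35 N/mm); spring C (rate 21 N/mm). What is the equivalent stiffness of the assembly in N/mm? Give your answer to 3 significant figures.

57.7 N/mm

k_A = Gd⁴/(8D³N_a) = (75.2×10³)(6.9⁴)/(8·88.0³·18) = 1.737 N/mm
Parallel: k_eq = 1.737 + 35 + 21 = 57.737 N/mm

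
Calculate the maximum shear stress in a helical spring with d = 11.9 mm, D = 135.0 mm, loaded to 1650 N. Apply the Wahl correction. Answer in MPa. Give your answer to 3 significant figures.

Spring index C = D/d = 135.0/11.9 = 11.3445
K_W = (4C−1)/(4C−4) + 0.615/C = 44.378/41.378 + 0.0542 = 1.1267
τ₀ = 8FD/(πd³) = 8·1650·135.0/(π·11.9³) = 1.782e+06/5294.1 = 336.6 MPa
τ_max = K·τ₀ = 1.1267 × 336.6 = 379.25 MPa

379 MPa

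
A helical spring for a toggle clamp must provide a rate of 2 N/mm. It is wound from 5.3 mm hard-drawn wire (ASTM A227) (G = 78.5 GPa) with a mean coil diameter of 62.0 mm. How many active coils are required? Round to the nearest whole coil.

N_a = Gd⁴/(8D³k) = (78.5×10³ × 5.3⁴)/(8 × 62.0³ × 2)
    = 6.19403e+07 / 3.81325e+06 = 16.24 → 16 coils

16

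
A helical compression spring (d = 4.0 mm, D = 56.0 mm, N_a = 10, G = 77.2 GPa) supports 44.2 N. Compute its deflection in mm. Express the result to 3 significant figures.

31.4 mm

k = Gd⁴/(8D³N_a) = (77.2×10³)(4.0⁴)/(8·56.0³·10) = 1.4067 N/mm
δ = F/k = 44.2 / 1.4067 = 31.421 mm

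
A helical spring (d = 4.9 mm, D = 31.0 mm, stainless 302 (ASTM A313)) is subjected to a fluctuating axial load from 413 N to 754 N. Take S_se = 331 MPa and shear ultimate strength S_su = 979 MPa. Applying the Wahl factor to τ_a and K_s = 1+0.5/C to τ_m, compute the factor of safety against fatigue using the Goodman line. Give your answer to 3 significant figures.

C = D/d = 31.0/4.9 = 6.3265; K_W = (4C−1)/(4C−4)+0.615/C = 1.2380; K_s = 1+0.5/C = 1.0790
F_a = (F_max−F_min)/2 = 170.5 N; F_m = (F_max+F_min)/2 = 583.5 N
τ_a = K_W·8F_aD/(πd³) = 1.2380 × 114.4 = 141.63 MPa
τ_m = K_s·8F_mD/(πd³) = 1.0790 × 391.52 = 422.46 MPa
Goodman: 1/n_f = τ_a/S_se + τ_m/S_su = 141.63/331 + 422.46/979 = 0.42789 + 0.43153 = 0.85942
n_f = 1/0.85942 = 1.164

1.16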